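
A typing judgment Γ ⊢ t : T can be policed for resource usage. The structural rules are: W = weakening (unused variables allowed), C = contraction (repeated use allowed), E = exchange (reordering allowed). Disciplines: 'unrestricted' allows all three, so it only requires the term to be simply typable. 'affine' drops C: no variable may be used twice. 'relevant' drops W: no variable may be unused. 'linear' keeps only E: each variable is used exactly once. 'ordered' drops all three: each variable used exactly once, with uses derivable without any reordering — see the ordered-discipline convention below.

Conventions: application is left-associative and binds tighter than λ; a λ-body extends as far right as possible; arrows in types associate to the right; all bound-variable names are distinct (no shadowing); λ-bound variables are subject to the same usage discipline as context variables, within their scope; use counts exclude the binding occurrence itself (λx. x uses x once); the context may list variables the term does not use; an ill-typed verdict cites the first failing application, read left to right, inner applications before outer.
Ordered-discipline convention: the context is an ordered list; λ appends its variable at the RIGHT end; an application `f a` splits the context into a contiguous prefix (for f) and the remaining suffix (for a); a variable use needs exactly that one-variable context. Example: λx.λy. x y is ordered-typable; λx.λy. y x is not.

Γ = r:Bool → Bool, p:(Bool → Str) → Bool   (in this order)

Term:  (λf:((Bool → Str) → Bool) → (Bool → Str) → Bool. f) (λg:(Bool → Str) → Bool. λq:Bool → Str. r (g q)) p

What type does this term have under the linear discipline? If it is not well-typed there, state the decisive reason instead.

term : (Bool → Str) → Bool
use counts: r ×1, p ×1, f [bound] ×1, g [bound] ×1, q [bound] ×1
order of uses: f, r, g, q, p
typing: well-typed — term : (Bool → Str) → Bool
per-discipline verdicts: ordered ✓ · linear ✓ · affine ✓ · relevant ✓ · unrestricted ✓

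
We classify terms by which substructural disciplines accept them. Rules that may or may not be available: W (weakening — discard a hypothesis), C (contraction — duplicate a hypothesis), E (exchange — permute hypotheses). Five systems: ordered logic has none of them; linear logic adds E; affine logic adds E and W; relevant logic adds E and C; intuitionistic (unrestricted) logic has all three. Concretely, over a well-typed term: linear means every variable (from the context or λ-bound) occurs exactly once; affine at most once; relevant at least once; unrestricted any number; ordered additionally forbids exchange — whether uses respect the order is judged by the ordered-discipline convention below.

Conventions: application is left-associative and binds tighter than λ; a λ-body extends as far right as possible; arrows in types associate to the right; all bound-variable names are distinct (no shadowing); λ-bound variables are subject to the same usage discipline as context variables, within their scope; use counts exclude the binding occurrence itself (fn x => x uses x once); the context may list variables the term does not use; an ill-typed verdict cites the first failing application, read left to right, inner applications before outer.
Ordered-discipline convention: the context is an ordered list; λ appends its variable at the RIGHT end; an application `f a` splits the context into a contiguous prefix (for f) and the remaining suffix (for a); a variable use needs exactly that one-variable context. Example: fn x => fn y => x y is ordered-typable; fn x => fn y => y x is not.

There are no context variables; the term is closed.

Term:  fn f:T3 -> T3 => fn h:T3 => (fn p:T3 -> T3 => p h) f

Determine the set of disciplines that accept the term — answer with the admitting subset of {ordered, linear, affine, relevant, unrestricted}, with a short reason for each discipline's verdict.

admitted by: linear, affine, relevant, unrestricted
use counts: f (bound): 1×; h (bound): 1×; p (bound): 1×
uses in reading order: p, h, f
typing: ✓ — (T3 -> T3) -> T3 -> T3
ordered ✗ (no ordered split (uses run p, h, f))
linear ✓ (f, h, p: one use apiece)
affine ✓ (no duplicate uses among f, h, p)
relevant ✓ (at least one use each (f, h, p))
unrestricted ✓ (type-checks ((T3 -> T3) -> T3 -> T3) and nothing is barred)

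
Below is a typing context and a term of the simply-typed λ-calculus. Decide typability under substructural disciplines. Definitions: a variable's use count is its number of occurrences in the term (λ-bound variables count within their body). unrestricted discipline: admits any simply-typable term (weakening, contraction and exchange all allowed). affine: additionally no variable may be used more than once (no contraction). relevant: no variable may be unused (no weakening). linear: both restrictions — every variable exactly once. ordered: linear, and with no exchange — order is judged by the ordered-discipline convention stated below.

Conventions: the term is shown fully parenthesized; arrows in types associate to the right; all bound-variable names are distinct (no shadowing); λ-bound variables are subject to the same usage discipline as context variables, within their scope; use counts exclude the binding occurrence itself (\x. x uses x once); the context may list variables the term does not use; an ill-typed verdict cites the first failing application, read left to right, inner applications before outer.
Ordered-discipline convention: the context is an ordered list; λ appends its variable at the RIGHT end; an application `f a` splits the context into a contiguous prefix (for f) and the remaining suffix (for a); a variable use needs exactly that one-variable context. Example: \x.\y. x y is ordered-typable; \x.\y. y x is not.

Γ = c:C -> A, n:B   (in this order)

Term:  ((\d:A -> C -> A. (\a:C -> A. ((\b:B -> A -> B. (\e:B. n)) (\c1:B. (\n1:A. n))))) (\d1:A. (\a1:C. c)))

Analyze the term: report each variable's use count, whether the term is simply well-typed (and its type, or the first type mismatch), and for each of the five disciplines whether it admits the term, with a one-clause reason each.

counts: c=1, n=2, d (bound)=0, a (bound)=0, b (bound)=0, e (bound)=0, c1 (bound)=0, n1 (bound)=0, d1 (bound)=0, a1 (bound)=0
order of uses: n, n, c
typing: ill-typed: an argument A -> C -> C -> A mismatches the expected A -> C -> A
ordered: ✗, fails simple typing
linear: ✗, a type mismatch blocks all five
affine: ✗, the type mismatch rejects it
relevant: ✗, not simply typable
unrestricted: ✗, fails simple typing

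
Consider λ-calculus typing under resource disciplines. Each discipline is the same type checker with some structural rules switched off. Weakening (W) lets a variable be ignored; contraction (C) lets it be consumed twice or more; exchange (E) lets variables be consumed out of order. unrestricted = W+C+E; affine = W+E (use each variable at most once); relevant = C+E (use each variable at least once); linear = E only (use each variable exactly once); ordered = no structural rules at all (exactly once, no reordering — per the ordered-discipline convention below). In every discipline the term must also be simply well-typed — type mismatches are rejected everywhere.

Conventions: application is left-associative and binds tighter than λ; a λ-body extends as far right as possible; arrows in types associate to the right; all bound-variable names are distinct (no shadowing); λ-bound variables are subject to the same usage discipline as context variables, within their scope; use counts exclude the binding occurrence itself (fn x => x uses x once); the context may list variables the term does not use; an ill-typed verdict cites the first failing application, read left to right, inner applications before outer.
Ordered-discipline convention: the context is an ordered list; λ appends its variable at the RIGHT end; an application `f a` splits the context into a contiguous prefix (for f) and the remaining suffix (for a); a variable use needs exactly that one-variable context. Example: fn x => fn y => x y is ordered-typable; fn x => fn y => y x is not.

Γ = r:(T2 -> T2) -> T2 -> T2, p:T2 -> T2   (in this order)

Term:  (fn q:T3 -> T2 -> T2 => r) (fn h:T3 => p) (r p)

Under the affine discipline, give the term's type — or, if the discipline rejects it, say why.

not well-typed under affine — repeated use of r ×2, p ×2
counts: r ×2, p ×2, q [bound] ×0, h [bound] ×0
order of uses: r, p, r, p
typing: ✓ — T2 -> T2
all disciplines: ordered ✗, linear ✗, affine ✗, relevant ✗, unrestricted ✓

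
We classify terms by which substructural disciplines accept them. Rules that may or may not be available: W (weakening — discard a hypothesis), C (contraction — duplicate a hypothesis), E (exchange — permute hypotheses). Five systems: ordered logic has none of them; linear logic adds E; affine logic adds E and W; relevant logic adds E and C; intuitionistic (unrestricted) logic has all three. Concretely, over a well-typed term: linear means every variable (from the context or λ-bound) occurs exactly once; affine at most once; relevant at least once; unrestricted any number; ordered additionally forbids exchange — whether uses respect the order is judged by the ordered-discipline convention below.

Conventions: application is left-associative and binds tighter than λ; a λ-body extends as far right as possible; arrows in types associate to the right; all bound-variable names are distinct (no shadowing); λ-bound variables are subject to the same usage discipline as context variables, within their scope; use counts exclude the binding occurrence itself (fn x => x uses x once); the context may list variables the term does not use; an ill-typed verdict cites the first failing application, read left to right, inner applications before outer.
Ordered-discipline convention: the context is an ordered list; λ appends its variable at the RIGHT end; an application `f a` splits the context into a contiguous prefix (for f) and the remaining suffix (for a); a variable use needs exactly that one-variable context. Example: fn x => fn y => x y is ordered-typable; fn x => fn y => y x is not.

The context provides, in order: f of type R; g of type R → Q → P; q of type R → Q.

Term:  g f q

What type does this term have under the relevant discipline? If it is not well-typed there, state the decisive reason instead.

not well-typed under relevant — a type mismatch blocks all five
variable uses: f: 1×; g: 1×; q: 1×
use order (left to right): g, f, q
typing: ill-typed: argument of type R → Q where Q is required
summary: ordered ✗; linear ✗; affine ✗; relevant ✗; unrestricted ✗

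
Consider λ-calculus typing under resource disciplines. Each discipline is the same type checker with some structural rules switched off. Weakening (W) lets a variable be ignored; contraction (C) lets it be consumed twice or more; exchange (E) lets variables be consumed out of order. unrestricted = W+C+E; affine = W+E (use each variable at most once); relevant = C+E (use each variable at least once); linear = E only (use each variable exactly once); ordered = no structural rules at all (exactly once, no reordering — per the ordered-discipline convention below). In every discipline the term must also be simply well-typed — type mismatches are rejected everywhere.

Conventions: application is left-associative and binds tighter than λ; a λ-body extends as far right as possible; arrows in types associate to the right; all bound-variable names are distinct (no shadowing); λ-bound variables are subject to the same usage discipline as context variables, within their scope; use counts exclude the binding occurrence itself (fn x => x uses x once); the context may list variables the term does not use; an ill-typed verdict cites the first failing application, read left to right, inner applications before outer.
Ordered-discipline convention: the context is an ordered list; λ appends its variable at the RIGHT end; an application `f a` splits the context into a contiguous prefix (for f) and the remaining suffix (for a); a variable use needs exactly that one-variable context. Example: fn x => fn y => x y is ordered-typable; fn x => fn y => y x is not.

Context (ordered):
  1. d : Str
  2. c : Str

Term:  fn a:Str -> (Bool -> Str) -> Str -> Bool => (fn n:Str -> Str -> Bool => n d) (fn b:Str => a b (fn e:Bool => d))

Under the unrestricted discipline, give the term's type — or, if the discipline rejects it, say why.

term : (Str -> (Bool -> Str) -> Str -> Bool) -> Str -> Bool
usage: d ×2, c ×0, a [bound] ×1, n [bound] ×1, b [bound] ×1, e [bound] ×0
left-to-right use order: n, d, a, b, d
typing: well-typed — term : (Str -> (Bool -> Str) -> Str -> Bool) -> Str -> Bool
per-discipline verdicts: ordered ✗, linear ✗, affine ✗, relevant ✗, unrestricted ✓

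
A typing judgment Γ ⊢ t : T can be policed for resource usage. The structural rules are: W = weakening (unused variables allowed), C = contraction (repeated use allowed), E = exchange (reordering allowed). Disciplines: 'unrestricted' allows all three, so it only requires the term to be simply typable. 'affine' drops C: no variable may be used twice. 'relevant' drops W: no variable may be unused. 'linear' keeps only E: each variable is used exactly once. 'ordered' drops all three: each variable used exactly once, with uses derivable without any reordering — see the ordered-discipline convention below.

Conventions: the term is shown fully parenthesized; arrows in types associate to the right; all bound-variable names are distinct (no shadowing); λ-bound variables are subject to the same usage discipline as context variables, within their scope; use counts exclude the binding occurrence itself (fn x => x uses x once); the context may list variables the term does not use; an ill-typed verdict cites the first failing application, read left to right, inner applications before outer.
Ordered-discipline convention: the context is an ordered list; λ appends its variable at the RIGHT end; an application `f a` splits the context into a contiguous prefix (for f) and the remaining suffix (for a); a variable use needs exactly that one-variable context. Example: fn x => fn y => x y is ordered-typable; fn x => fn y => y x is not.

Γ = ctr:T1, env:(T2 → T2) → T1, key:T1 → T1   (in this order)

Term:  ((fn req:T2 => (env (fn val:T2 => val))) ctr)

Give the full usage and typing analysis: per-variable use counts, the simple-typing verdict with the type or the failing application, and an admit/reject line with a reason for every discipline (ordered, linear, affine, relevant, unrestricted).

use counts: ctr: 1×; env: 1×; key: 0×; req (λ-bound): 0×; val (λ-bound): 1×
uses in reading order: env, val, ctr
typing: ill-typed: an argument T1 mismatches the expected T2
ordered: ✗ — not simply typable
linear: ✗ — fails simple typing
affine: ✗ — a type mismatch blocks all five
relevant: ✗ — the type mismatch rejects it
unrestricted: ✗ — not simply typable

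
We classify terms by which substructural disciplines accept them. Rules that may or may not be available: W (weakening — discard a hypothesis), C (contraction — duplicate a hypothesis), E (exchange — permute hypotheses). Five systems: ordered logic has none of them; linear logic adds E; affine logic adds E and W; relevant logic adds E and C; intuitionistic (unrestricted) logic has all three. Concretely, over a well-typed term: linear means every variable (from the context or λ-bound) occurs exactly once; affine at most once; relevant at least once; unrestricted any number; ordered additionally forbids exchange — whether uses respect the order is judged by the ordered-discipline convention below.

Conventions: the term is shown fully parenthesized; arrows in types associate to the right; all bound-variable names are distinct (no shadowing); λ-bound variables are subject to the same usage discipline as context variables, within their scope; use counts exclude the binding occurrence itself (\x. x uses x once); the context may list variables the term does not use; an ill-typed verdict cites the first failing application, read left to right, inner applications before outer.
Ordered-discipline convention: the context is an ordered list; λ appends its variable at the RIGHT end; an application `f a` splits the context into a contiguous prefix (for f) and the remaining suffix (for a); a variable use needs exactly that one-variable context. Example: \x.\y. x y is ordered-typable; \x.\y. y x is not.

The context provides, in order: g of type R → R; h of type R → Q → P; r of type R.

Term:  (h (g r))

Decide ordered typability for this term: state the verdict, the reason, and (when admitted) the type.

no — needs exchange: uses follow h, g, r
usage: g ×1; h ×1; r ×1
use order (left to right): h, g, r
typing: the term checks, with type Q → P
per-discipline verdicts: ordered ✗ | linear ✓ | affine ✓ | relevant ✓ | unrestricted ✓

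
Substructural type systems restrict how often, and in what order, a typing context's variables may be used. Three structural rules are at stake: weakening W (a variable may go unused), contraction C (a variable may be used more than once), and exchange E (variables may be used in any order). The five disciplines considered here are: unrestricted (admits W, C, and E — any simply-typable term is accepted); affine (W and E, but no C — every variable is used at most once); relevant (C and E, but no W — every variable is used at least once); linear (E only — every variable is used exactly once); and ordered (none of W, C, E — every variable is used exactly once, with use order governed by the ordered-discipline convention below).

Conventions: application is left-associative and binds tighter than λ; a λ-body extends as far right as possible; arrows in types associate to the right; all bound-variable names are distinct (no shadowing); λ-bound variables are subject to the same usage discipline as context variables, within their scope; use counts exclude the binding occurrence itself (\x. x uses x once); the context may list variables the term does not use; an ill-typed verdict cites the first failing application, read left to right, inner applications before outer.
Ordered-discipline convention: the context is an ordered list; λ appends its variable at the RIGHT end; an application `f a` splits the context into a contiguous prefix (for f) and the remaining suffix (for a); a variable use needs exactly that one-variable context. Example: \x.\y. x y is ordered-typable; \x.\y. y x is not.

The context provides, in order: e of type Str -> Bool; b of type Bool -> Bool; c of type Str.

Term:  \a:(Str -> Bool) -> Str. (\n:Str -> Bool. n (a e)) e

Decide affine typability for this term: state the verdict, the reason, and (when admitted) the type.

no — repeated use of e ×2
usage: e: 2, b: 0, c: 0, a (bound): 1, n (bound): 1
use order (left to right): n, a, e, e
typing: the term checks, with type ((Str -> Bool) -> Str) -> Bool
per-discipline verdicts: ordered ✗; linear ✗; affine ✗; relevant ✗; unrestricted ✓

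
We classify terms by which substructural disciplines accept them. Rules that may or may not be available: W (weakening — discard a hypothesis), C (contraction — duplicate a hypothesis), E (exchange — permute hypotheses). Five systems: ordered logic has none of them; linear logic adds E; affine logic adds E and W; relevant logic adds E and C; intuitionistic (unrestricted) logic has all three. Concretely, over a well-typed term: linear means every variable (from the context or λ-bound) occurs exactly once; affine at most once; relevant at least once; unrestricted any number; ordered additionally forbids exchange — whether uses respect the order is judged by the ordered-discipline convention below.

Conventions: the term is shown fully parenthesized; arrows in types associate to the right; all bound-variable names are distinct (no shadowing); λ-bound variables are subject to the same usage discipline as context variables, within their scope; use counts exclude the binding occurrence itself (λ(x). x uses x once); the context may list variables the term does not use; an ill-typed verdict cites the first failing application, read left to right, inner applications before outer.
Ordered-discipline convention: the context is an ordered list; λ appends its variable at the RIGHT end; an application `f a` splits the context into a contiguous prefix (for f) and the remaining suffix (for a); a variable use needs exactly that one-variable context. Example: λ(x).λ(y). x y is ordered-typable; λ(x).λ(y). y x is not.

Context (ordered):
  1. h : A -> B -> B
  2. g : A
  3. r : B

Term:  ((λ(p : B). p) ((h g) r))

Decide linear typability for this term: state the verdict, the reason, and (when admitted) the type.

yes — exactly-once usage across h, g, r, p; term : B
usage: h=1; g=1; r=1; p (λ-bound)=1
use order (left to right): p, h, g, r
typing: ✓ — B
across the five disciplines: ordered ✓ · linear ✓ · affine ✓ · relevant ✓ · unrestricted ✓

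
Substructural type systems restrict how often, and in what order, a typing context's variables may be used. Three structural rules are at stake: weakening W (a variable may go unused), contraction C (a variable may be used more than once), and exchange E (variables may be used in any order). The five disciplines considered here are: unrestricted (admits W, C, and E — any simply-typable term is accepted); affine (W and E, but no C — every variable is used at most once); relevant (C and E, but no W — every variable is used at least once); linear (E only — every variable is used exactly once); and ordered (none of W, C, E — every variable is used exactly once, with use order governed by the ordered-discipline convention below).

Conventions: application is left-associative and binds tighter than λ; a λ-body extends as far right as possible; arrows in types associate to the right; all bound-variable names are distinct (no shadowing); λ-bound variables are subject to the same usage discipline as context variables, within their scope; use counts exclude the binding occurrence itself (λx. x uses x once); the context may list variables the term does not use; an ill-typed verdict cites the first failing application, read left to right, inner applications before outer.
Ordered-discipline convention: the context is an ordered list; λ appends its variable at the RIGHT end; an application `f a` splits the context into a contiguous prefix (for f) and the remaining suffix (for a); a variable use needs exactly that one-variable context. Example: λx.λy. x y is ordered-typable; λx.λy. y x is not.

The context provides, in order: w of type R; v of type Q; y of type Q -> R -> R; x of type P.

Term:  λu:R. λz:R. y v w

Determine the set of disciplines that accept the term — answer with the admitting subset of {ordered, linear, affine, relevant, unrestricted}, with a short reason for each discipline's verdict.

accepted by: affine, unrestricted
use counts: w=1; v=1; y=1; x=0; u (λ-bound)=0; z (λ-bound)=0
uses in reading order: y, v, w
typing: well-typed — term : R -> R -> R
ordered: ✗, x, u, z never used (weakening)
linear: ✗, x, u, z never used (weakening)
affine: ✓, at most one use each (w, v, y, x, u, z)
relevant: ✗, x, u, z never used (weakening)
unrestricted: ✓, well-typed at R -> R -> R; no restrictions here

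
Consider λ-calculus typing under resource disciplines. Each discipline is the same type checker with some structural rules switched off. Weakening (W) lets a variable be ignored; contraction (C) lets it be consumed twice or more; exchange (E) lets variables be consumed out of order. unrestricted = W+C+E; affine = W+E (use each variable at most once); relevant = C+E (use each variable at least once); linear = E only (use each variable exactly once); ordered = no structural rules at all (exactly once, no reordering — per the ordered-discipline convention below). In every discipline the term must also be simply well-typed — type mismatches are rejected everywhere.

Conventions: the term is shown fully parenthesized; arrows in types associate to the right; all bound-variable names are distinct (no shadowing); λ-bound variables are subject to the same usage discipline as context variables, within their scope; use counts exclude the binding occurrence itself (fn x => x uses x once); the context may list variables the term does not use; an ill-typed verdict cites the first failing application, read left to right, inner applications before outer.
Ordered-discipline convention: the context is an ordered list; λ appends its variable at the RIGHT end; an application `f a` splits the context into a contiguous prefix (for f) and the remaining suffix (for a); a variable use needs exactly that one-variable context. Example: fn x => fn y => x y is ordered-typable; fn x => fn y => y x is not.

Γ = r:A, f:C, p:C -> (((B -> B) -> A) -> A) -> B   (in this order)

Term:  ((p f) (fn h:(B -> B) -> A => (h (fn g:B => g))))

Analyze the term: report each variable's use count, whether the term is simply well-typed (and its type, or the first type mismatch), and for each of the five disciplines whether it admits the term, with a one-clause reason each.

variable uses: r=0; f=1; p=1; h [bound]=1; g [bound]=1
uses in reading order: p, f, h, g
typing: ✓ — B
ordered ✗ (r left unused)
linear ✗ (r left unused)
affine ✓ (no duplicate uses among r, f, p, h, g)
relevant ✗ (r left unused)
unrestricted ✓ (typability at B is all that's needed)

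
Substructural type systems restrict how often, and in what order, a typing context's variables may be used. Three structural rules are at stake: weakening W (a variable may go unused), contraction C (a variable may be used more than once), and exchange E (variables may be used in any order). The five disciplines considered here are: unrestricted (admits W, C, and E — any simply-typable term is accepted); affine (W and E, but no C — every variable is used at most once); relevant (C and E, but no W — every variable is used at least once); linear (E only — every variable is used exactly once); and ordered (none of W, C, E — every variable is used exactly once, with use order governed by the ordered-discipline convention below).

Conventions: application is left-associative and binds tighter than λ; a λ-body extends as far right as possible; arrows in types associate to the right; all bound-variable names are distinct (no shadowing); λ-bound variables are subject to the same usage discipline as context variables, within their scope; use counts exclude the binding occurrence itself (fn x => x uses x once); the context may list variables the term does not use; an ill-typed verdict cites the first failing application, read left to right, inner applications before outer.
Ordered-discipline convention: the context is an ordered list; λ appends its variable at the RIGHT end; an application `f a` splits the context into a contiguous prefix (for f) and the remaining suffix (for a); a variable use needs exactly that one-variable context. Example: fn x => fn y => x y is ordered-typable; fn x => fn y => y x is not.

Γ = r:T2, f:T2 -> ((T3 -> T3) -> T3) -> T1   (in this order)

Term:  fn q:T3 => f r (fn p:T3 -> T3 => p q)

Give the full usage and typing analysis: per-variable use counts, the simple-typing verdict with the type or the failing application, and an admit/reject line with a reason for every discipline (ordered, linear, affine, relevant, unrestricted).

use counts: r ×1; f ×1; q (λ-bound) ×1; p (λ-bound) ×1
order of uses: f, r, p, q
typing: ✓ — T3 -> T1
ordered ✗ (no contiguous prefix/suffix split fits f, r, p, q)
linear ✓ (r, f, q, p: one use apiece)
affine ✓ (no duplicate uses among r, f, q, p)
relevant ✓ (none of r, f, q, p goes unused)
unrestricted ✓ (simply typable at T3 -> T1; W, C, E all held)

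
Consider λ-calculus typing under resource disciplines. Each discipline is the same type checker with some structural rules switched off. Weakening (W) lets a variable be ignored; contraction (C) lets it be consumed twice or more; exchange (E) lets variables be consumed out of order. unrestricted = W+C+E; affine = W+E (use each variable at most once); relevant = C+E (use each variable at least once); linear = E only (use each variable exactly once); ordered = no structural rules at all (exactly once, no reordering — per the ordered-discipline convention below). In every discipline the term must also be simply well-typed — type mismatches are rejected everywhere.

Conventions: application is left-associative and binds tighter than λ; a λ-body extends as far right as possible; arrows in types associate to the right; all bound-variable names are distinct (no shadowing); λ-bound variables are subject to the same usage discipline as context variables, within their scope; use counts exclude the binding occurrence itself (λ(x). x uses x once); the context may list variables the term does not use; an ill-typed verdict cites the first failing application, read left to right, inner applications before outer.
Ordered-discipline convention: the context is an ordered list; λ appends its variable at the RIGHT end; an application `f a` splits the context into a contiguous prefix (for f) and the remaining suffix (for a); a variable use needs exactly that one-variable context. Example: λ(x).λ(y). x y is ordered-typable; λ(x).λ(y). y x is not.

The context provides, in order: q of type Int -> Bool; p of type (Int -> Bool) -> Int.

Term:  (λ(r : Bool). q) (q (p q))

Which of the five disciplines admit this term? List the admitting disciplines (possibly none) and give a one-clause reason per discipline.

admitted by: unrestricted
use counts: q ×3, p ×1, r (λ-bound) ×0
order of uses: q, q, p, q
typing: well-typed — term : Int -> Bool
ordered: ✗ — needs contraction — q ×3; r left unused
linear: ✗ — needs contraction — q ×3; r left unused
affine: ✗ — needs contraction — q ×3
relevant: ✗ — r left unused
unrestricted: ✓ — type-checks (Int -> Bool) and nothing is barred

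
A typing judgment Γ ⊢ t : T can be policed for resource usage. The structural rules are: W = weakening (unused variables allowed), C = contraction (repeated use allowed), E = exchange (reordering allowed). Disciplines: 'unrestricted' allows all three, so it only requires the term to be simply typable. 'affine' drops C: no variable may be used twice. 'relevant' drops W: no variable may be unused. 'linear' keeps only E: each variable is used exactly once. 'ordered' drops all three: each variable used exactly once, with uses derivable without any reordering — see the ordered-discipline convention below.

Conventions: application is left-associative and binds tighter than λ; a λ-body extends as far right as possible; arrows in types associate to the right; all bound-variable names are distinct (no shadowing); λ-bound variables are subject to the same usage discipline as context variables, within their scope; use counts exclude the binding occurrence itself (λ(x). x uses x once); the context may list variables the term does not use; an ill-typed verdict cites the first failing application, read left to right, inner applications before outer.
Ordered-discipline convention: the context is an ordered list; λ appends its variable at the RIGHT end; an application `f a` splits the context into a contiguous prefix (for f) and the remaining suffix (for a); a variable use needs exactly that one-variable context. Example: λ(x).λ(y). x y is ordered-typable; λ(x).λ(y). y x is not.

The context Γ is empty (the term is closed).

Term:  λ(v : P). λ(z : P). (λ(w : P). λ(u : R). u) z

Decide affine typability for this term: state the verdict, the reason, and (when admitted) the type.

yes — v, z, w, u: no repeats, contraction unneeded; term : P → P → R → R
use counts: v (λ-bound)=0, z (λ-bound)=1, w (λ-bound)=0, u (λ-bound)=1
order of uses: u, z
typing: ✓ — P → P → R → R
summary: ordered ✗, linear ✗, affine ✓, relevant ✗, unrestricted ✓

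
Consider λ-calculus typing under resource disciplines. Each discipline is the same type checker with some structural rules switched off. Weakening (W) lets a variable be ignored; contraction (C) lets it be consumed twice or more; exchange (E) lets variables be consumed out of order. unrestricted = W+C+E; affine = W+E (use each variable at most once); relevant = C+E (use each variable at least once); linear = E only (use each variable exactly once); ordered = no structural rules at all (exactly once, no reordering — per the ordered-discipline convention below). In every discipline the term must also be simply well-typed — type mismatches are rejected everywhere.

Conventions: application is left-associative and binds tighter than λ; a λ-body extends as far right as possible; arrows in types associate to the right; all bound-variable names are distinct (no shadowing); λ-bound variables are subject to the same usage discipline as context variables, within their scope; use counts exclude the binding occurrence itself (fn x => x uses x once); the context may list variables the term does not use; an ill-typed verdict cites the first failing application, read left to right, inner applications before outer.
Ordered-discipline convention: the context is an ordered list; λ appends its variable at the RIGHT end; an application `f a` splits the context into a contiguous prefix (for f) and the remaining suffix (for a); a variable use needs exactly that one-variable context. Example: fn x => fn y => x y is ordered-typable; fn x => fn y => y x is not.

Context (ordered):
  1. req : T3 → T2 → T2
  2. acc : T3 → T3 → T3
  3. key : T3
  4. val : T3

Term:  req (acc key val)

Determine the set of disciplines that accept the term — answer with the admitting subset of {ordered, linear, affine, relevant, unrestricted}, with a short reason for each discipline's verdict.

accepted by: ordered, linear, affine, relevant, unrestricted
use counts: req=1, acc=1, key=1, val=1
order of uses: req, acc, key, val
typing: the term checks, with type T2 → T2
ordered: ✓ — req, acc, key, val once each; derivable with no W/C/E
linear: ✓ — req, acc, key, val: one use apiece
affine: ✓ — none of req, acc, key, val used more than once
relevant: ✓ — every one of req, acc, key, val appears
unrestricted: ✓ — typability at T2 → T2 is all that's needed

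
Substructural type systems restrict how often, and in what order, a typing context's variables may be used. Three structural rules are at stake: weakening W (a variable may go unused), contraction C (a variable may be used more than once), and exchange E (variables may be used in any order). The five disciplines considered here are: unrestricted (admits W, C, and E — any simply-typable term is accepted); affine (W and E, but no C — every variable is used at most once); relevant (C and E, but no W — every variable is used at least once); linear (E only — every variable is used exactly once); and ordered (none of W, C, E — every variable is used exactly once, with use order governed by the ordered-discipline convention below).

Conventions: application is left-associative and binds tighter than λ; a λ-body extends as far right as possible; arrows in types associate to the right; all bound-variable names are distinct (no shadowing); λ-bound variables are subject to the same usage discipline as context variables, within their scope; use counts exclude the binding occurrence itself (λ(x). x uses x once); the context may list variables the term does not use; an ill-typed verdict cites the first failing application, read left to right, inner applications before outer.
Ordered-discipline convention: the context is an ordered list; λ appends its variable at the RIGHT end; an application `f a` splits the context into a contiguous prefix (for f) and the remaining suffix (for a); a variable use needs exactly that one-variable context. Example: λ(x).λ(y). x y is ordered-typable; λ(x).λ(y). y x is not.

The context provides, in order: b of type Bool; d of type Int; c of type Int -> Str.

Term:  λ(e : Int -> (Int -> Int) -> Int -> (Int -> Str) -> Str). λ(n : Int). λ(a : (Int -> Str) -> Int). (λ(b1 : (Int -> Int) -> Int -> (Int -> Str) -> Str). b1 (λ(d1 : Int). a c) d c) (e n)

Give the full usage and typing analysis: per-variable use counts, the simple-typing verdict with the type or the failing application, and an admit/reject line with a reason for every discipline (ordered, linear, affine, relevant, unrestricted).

use counts: b ×0, d ×1, c ×2, e [bound] ×1, n [bound] ×1, a [bound] ×1, b1 [bound] ×1, d1 [bound] ×0
order of uses: b1, a, c, d, c, e, n
typing: well-typed — term : (Int -> (Int -> Int) -> Int -> (Int -> Str) -> Str) -> Int -> ((Int -> Str) -> Int) -> Str
ordered: ✗, uses contraction: c ×2; b, d1 never used (weakening)
linear: ✗, uses contraction: c ×2; b, d1 never used (weakening)
affine: ✗, uses contraction: c ×2
relevant: ✗, b, d1 never used (weakening)
unrestricted: ✓, type-checks ((Int -> (Int -> Int) -> Int -> (Int -> Str) -> Str) -> Int -> ((Int -> Str) -> Int) -> Str) and nothing is barred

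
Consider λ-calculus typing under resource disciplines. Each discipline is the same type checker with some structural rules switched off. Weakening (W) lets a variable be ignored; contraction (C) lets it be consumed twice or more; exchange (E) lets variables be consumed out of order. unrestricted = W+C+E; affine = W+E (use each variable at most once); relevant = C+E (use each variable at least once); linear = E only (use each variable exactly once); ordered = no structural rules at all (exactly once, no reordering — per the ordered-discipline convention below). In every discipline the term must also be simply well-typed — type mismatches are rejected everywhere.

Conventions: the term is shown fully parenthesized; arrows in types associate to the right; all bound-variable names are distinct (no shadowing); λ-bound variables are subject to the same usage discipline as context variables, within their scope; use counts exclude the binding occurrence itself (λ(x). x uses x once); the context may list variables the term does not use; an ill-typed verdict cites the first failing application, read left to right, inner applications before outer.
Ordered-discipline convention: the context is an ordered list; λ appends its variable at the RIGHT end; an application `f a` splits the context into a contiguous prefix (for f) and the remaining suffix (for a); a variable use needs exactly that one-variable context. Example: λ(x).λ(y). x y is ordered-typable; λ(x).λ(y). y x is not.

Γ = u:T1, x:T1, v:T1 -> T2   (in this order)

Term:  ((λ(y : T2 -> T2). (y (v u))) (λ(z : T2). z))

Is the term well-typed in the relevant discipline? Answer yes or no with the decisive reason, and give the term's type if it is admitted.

no — x never used (weakening)
variable uses: u=1; x=0; v=1; y (λ-bound)=1; z (λ-bound)=1
uses in reading order: y, v, u, z
typing: ✓ — T2
all disciplines: ordered ✗; linear ✗; affine ✓; relevant ✗; unrestricted ✓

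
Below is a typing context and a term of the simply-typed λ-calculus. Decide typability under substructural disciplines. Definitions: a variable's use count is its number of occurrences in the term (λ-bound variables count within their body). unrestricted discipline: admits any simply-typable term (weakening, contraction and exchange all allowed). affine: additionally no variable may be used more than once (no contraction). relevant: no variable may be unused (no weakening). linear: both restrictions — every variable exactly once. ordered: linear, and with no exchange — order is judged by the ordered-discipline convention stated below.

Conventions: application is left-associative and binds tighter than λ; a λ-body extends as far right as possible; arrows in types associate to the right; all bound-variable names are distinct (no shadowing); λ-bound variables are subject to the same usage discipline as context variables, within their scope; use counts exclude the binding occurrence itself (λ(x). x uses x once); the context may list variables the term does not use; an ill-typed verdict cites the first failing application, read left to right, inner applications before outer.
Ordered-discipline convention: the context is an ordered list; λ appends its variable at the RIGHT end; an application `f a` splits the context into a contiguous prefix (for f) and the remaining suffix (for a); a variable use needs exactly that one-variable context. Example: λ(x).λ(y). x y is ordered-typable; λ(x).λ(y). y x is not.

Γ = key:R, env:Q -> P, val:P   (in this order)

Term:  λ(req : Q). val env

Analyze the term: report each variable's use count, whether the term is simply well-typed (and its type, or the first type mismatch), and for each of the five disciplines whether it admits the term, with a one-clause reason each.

usage: key: 0, env: 1, val: 1, req [bound]: 0
use order (left to right): val, env
typing: ill-typed: can't apply a value of type P
ordered ✗ (not simply typable)
linear ✗ (fails simple typing)
affine ✗ (a type mismatch blocks all five)
relevant ✗ (the type mismatch rejects it)
unrestricted ✗ (not simply typable)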